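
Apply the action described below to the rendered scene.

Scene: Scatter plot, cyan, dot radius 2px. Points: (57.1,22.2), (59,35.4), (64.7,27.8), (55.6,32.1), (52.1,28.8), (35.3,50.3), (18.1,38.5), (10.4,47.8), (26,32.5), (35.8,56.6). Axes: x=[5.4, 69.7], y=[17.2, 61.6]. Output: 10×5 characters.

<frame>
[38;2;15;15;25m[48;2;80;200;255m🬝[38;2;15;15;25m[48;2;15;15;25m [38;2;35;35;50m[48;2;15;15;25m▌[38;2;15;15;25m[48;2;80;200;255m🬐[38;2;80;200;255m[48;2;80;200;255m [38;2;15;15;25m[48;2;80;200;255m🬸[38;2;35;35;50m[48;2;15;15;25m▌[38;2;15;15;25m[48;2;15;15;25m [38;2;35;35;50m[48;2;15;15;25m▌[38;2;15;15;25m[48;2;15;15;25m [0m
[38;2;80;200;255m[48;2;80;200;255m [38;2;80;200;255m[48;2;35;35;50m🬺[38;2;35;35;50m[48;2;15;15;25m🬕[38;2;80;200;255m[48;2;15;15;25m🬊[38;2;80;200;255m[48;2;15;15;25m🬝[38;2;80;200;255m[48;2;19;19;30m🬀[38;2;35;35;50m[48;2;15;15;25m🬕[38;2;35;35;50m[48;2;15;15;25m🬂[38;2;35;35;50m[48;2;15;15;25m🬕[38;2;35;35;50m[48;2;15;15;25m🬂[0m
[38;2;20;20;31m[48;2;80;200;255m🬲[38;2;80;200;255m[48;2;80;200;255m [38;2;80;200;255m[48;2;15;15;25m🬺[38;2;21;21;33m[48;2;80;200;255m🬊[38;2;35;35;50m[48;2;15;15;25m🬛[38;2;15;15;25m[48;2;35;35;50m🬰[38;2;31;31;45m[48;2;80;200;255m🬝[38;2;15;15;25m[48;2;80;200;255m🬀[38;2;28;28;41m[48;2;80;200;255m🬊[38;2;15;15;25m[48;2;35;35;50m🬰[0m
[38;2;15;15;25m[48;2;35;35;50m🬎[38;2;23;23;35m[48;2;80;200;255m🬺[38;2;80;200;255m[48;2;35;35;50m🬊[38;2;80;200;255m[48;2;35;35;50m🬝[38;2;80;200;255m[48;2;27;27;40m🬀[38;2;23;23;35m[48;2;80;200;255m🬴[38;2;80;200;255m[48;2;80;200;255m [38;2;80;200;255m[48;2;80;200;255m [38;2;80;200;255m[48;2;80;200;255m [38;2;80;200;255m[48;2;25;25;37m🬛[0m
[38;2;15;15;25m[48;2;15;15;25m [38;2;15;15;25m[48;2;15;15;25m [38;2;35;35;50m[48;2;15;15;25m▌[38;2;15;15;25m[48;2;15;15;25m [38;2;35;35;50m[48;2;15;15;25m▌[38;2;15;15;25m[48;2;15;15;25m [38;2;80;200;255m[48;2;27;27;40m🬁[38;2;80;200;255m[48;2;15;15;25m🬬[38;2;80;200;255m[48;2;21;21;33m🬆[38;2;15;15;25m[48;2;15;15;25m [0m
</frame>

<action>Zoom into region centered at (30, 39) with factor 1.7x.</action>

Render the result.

<frame>
[38;2;80;200;255m[48;2;15;15;25m🬺[38;2;15;15;25m[48;2;80;200;255m🬬[38;2;35;35;50m[48;2;15;15;25m▌[38;2;15;15;25m[48;2;15;15;25m [38;2;35;35;50m[48;2;15;15;25m▌[38;2;80;200;255m[48;2;15;15;25m🬊[38;2;80;200;255m[48;2;15;15;25m🬝[38;2;80;200;255m[48;2;15;15;25m🬀[38;2;35;35;50m[48;2;15;15;25m▌[38;2;15;15;25m[48;2;15;15;25m [0m
[38;2;80;200;255m[48;2;15;15;25m🬆[38;2;23;23;35m[48;2;80;200;255m🬝[38;2;35;35;50m[48;2;15;15;25m🬕[38;2;35;35;50m[48;2;15;15;25m🬂[38;2;35;35;50m[48;2;15;15;25m🬕[38;2;35;35;50m[48;2;15;15;25m🬂[38;2;35;35;50m[48;2;15;15;25m🬕[38;2;35;35;50m[48;2;15;15;25m🬂[38;2;35;35;50m[48;2;15;15;25m🬕[38;2;35;35;50m[48;2;15;15;25m🬂[0m
[38;2;19;19;30m[48;2;80;200;255m🬴[38;2;80;200;255m[48;2;80;200;255m [38;2;80;200;255m[48;2;15;15;25m🬛[38;2;23;23;35m[48;2;80;200;255m🬝[38;2;35;35;50m[48;2;15;15;25m🬛[38;2;15;15;25m[48;2;35;35;50m🬰[38;2;35;35;50m[48;2;15;15;25m🬛[38;2;15;15;25m[48;2;35;35;50m🬰[38;2;35;35;50m[48;2;15;15;25m🬛[38;2;15;15;25m[48;2;35;35;50m🬰[0m
[38;2;15;15;25m[48;2;35;35;50m🬎[38;2;23;23;35m[48;2;80;200;255m🬺[38;2;31;31;45m[48;2;80;200;255m🬴[38;2;80;200;255m[48;2;80;200;255m [38;2;80;200;255m[48;2;25;25;37m🬛[38;2;15;15;25m[48;2;35;35;50m🬎[38;2;35;35;50m[48;2;15;15;25m🬲[38;2;15;15;25m[48;2;35;35;50m🬎[38;2;35;35;50m[48;2;15;15;25m🬲[38;2;15;15;25m[48;2;35;35;50m🬎[0m
[38;2;15;15;25m[48;2;15;15;25m [38;2;15;15;25m[48;2;15;15;25m [38;2;35;35;50m[48;2;15;15;25m▌[38;2;15;15;25m[48;2;80;200;255m🬺[38;2;35;35;50m[48;2;15;15;25m▌[38;2;15;15;25m[48;2;15;15;25m [38;2;35;35;50m[48;2;15;15;25m▌[38;2;15;15;25m[48;2;15;15;25m [38;2;35;35;50m[48;2;15;15;25m▌[38;2;15;15;25m[48;2;15;15;25m [0m
</frame>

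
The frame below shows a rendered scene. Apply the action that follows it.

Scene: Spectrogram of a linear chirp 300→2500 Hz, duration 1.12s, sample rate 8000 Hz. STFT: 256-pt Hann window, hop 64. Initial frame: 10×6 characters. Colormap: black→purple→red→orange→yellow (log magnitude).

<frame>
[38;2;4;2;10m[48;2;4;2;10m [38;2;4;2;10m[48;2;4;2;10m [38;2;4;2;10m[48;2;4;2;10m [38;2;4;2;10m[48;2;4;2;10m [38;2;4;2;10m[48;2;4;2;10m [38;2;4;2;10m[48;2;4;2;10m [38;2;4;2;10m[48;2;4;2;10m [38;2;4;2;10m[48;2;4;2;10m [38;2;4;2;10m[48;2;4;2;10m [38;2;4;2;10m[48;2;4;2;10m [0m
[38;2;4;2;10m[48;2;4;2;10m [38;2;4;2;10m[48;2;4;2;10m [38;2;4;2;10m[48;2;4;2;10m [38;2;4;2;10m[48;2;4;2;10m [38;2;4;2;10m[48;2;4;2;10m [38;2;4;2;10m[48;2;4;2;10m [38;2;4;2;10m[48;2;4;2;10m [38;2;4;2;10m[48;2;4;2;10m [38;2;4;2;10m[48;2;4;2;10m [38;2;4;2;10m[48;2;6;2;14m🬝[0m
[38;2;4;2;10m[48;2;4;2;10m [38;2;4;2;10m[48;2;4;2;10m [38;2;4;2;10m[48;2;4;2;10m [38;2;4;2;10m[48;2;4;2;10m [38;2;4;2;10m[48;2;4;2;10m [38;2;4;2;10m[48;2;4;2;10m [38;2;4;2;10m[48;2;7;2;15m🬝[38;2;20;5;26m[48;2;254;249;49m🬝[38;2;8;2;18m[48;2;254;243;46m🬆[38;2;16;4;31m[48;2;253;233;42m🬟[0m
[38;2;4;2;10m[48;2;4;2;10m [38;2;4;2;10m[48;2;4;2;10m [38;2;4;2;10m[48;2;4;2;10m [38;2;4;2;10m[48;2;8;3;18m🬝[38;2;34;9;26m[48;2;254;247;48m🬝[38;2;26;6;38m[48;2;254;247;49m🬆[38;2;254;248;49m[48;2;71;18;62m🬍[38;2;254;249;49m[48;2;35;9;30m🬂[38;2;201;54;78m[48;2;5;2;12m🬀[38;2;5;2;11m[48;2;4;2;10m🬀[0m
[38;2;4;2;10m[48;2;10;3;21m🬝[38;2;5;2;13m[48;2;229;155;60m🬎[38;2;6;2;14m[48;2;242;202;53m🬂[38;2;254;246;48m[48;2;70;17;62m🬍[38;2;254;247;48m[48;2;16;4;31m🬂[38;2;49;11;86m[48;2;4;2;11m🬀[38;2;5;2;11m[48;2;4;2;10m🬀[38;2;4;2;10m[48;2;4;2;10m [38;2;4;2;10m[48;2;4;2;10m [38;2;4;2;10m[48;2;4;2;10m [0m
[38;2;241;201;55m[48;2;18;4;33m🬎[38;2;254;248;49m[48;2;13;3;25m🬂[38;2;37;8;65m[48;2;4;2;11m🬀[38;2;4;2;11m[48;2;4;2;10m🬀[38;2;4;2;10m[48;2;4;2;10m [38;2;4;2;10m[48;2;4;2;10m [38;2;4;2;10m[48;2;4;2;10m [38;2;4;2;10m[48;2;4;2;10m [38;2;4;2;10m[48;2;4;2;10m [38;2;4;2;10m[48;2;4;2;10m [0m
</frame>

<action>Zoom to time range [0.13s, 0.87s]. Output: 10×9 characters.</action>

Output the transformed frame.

<frame>
[38;2;4;2;10m[48;2;4;2;10m [38;2;4;2;10m[48;2;4;2;10m [38;2;4;2;10m[48;2;4;2;10m [38;2;4;2;10m[48;2;4;2;10m [38;2;4;2;10m[48;2;4;2;10m [38;2;4;2;10m[48;2;4;2;10m [38;2;4;2;10m[48;2;4;2;10m [38;2;4;2;10m[48;2;4;2;10m [38;2;4;2;10m[48;2;4;2;10m [38;2;4;2;10m[48;2;4;2;10m [0m
[38;2;4;2;10m[48;2;4;2;10m [38;2;4;2;10m[48;2;4;2;10m [38;2;4;2;10m[48;2;4;2;10m [38;2;4;2;10m[48;2;4;2;10m [38;2;4;2;10m[48;2;4;2;10m [38;2;4;2;10m[48;2;4;2;10m [38;2;4;2;10m[48;2;4;2;10m [38;2;4;2;10m[48;2;4;2;10m [38;2;4;2;10m[48;2;4;2;10m [38;2;4;2;10m[48;2;4;2;10m [0m
[38;2;4;2;10m[48;2;4;2;10m [38;2;4;2;10m[48;2;4;2;10m [38;2;4;2;10m[48;2;4;2;10m [38;2;4;2;10m[48;2;4;2;10m [38;2;4;2;10m[48;2;4;2;10m [38;2;4;2;10m[48;2;4;2;10m [38;2;4;2;10m[48;2;4;2;10m [38;2;4;2;10m[48;2;4;2;10m [38;2;4;2;10m[48;2;4;2;10m [38;2;4;2;10m[48;2;4;2;10m [0m
[38;2;4;2;10m[48;2;4;2;10m [38;2;4;2;10m[48;2;4;2;10m [38;2;4;2;10m[48;2;4;2;10m [38;2;4;2;10m[48;2;4;2;10m [38;2;4;2;10m[48;2;4;2;10m [38;2;4;2;10m[48;2;4;2;10m [38;2;4;2;10m[48;2;4;2;10m [38;2;4;2;10m[48;2;4;2;10m [38;2;4;2;10m[48;2;4;2;10m [38;2;4;2;10m[48;2;5;2;11m🬝[0m
[38;2;4;2;10m[48;2;4;2;10m [38;2;4;2;10m[48;2;4;2;10m [38;2;4;2;10m[48;2;4;2;10m [38;2;4;2;10m[48;2;4;2;10m [38;2;4;2;10m[48;2;4;2;10m [38;2;4;2;10m[48;2;4;2;10m [38;2;4;2;10m[48;2;5;2;12m🬝[38;2;5;2;12m[48;2;31;7;55m🬝[38;2;8;2;17m[48;2;242;182;42m🬎[38;2;70;18;41m[48;2;254;249;49m🬆[0m
[38;2;4;2;10m[48;2;4;2;10m [38;2;4;2;10m[48;2;4;2;10m [38;2;4;2;10m[48;2;4;2;10m [38;2;4;2;10m[48;2;6;2;13m🬝[38;2;5;2;12m[48;2;83;20;87m🬝[38;2;12;3;23m[48;2;253;239;45m🬎[38;2;11;3;23m[48;2;253;230;41m🬂[38;2;247;214;46m[48;2;61;15;53m🬎[38;2;254;249;49m[48;2;54;14;34m🬂[38;2;104;26;86m[48;2;7;2;16m🬀[0m
[38;2;4;2;10m[48;2;7;2;15m🬝[38;2;6;2;15m[48;2;158;40;82m🬝[38;2;24;6;35m[48;2;254;248;49m🬎[38;2;90;23;55m[48;2;253;232;42m🬂[38;2;251;221;41m[48;2;22;5;41m🬎[38;2;253;225;39m[48;2;8;2;18m🬂[38;2;43;10;75m[48;2;5;2;12m🬀[38;2;6;2;14m[48;2;4;2;10m🬀[38;2;4;2;10m[48;2;4;2;10m [38;2;4;2;10m[48;2;4;2;10m [0m
[38;2;37;8;65m[48;2;244;198;47m🬟[38;2;254;247;49m[48;2;51;13;40m🬆[38;2;230;156;60m[48;2;8;2;16m🬂[38;2;20;5;37m[48;2;4;2;11m🬀[38;2;5;2;12m[48;2;4;2;10m🬀[38;2;4;2;10m[48;2;4;2;10m [38;2;4;2;10m[48;2;4;2;10m [38;2;4;2;10m[48;2;4;2;10m [38;2;4;2;10m[48;2;4;2;10m [38;2;4;2;10m[48;2;4;2;10m [0m
[38;2;12;3;24m[48;2;4;2;11m🬀[38;2;5;2;11m[48;2;4;2;10m🬀[38;2;4;2;10m[48;2;4;2;10m [38;2;4;2;10m[48;2;4;2;10m [38;2;4;2;10m[48;2;4;2;10m [38;2;4;2;10m[48;2;4;2;10m [38;2;4;2;10m[48;2;4;2;10m [38;2;4;2;10m[48;2;4;2;10m [38;2;4;2;10m[48;2;4;2;10m [38;2;4;2;10m[48;2;4;2;10m [0m
</frame>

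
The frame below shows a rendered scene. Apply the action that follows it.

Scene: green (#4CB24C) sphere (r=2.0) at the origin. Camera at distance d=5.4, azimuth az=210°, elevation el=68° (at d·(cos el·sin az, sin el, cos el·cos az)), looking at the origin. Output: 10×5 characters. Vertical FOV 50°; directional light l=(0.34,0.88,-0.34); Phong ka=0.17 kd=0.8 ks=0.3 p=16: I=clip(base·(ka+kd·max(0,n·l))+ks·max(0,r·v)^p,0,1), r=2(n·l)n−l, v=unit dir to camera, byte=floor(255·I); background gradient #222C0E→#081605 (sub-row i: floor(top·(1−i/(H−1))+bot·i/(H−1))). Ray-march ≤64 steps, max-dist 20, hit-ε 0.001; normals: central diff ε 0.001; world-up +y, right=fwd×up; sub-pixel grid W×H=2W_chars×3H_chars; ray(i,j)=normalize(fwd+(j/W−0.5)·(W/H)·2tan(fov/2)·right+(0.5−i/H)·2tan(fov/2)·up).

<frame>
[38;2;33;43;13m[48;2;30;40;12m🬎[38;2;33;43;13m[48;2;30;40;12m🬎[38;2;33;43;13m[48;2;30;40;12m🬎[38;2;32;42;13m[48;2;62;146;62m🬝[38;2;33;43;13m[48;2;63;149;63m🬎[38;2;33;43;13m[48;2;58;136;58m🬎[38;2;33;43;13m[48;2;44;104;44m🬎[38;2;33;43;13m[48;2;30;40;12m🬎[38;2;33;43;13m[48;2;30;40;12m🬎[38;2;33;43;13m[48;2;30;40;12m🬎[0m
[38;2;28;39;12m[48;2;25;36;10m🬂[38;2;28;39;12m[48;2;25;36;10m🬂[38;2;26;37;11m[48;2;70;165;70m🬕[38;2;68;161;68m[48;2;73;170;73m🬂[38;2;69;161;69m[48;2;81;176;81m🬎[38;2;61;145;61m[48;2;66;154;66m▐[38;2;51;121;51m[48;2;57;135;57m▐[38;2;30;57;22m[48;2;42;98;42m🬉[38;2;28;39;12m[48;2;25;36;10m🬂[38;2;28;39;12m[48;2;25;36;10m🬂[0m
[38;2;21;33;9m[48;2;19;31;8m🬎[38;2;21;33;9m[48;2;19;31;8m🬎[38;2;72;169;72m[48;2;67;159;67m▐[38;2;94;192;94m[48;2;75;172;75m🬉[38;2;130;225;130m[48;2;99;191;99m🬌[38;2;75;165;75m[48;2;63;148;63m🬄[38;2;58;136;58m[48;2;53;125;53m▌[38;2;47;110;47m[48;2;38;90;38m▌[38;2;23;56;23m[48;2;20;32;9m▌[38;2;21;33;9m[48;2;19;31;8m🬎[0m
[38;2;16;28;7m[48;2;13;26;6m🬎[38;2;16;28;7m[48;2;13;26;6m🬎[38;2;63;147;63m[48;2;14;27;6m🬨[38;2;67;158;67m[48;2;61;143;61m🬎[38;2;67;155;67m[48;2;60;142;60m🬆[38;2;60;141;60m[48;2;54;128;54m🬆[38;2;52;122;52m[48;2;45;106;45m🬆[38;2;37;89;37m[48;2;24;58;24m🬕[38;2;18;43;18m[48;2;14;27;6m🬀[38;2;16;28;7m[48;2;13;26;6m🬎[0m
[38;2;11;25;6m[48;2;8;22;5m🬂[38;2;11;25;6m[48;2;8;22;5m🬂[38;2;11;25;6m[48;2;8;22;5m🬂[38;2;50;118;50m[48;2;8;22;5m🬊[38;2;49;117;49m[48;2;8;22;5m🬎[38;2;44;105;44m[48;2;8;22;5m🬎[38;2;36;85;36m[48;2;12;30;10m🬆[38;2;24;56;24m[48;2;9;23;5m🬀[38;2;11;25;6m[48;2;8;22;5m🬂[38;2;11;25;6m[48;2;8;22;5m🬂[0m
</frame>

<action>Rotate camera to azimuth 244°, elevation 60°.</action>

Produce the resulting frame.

<frame>
[38;2;33;43;13m[48;2;30;40;12m🬎[38;2;33;43;13m[48;2;30;40;12m🬎[38;2;33;43;13m[48;2;30;40;12m🬎[38;2;32;42;13m[48;2;72;169;72m🬝[38;2;33;43;13m[48;2;71;166;71m🬎[38;2;33;43;13m[48;2;65;152;65m🬎[38;2;33;43;13m[48;2;54;126;54m🬎[38;2;33;43;13m[48;2;30;40;12m🬎[38;2;33;43;13m[48;2;30;40;12m🬎[38;2;33;43;13m[48;2;30;40;12m🬎[0m
[38;2;28;39;12m[48;2;25;36;10m🬂[38;2;28;39;12m[48;2;25;36;10m🬂[38;2;71;166;71m[48;2;26;37;11m🬦[38;2;73;170;73m[48;2;96;189;96m🬝[38;2;81;174;81m[48;2;131;220;131m🬎[38;2;70;157;70m[48;2;61;143;61m▌[38;2;56;133;56m[48;2;51;122;51m▌[38;2;28;39;12m[48;2;41;97;41m🬁[38;2;28;39;12m[48;2;25;36;10m🬂[38;2;28;39;12m[48;2;25;36;10m🬂[0m
[38;2;21;33;9m[48;2;19;31;8m🬎[38;2;21;33;9m[48;2;19;31;8m🬎[38;2;65;154;65m[48;2;60;141;60m🬊[38;2;92;182;92m[48;2;64;149;64m🬁[38;2;107;192;107m[48;2;62;140;62m🬂[38;2;61;139;61m[48;2;52;123;52m🬄[38;2;49;116;49m[48;2;43;102;43m🬆[38;2;37;89;37m[48;2;30;70;30m🬕[38;2;21;49;21m[48;2;19;33;10m🬄[38;2;21;33;9m[48;2;19;31;8m🬎[0m
[38;2;16;28;7m[48;2;13;26;6m🬎[38;2;16;28;7m[48;2;13;26;6m🬎[38;2;48;115;48m[48;2;14;27;6m🬨[38;2;52;123;52m[48;2;43;101;43m🬎[38;2;50;118;50m[48;2;42;100;42m🬆[38;2;45;106;45m[48;2;37;87;37m🬆[38;2;37;88;37m[48;2;28;66;28m🬆[38;2;25;61;25m[48;2;14;35;14m🬆[38;2;12;30;12m[48;2;14;27;6m🬀[38;2;16;28;7m[48;2;13;26;6m🬎[0m
[38;2;11;25;6m[48;2;8;22;5m🬂[38;2;11;25;6m[48;2;8;22;5m🬂[38;2;11;25;6m[48;2;8;22;5m🬂[38;2;34;79;34m[48;2;11;28;8m🬂[38;2;28;66;28m[48;2;8;22;5m🬎[38;2;25;60;25m[48;2;10;27;8m🬆[38;2;18;43;18m[48;2;10;26;8m🬂[38;2;12;30;12m[48;2;9;23;5m🬀[38;2;11;25;6m[48;2;8;22;5m🬂[38;2;11;25;6m[48;2;8;22;5m🬂[0m
</frame>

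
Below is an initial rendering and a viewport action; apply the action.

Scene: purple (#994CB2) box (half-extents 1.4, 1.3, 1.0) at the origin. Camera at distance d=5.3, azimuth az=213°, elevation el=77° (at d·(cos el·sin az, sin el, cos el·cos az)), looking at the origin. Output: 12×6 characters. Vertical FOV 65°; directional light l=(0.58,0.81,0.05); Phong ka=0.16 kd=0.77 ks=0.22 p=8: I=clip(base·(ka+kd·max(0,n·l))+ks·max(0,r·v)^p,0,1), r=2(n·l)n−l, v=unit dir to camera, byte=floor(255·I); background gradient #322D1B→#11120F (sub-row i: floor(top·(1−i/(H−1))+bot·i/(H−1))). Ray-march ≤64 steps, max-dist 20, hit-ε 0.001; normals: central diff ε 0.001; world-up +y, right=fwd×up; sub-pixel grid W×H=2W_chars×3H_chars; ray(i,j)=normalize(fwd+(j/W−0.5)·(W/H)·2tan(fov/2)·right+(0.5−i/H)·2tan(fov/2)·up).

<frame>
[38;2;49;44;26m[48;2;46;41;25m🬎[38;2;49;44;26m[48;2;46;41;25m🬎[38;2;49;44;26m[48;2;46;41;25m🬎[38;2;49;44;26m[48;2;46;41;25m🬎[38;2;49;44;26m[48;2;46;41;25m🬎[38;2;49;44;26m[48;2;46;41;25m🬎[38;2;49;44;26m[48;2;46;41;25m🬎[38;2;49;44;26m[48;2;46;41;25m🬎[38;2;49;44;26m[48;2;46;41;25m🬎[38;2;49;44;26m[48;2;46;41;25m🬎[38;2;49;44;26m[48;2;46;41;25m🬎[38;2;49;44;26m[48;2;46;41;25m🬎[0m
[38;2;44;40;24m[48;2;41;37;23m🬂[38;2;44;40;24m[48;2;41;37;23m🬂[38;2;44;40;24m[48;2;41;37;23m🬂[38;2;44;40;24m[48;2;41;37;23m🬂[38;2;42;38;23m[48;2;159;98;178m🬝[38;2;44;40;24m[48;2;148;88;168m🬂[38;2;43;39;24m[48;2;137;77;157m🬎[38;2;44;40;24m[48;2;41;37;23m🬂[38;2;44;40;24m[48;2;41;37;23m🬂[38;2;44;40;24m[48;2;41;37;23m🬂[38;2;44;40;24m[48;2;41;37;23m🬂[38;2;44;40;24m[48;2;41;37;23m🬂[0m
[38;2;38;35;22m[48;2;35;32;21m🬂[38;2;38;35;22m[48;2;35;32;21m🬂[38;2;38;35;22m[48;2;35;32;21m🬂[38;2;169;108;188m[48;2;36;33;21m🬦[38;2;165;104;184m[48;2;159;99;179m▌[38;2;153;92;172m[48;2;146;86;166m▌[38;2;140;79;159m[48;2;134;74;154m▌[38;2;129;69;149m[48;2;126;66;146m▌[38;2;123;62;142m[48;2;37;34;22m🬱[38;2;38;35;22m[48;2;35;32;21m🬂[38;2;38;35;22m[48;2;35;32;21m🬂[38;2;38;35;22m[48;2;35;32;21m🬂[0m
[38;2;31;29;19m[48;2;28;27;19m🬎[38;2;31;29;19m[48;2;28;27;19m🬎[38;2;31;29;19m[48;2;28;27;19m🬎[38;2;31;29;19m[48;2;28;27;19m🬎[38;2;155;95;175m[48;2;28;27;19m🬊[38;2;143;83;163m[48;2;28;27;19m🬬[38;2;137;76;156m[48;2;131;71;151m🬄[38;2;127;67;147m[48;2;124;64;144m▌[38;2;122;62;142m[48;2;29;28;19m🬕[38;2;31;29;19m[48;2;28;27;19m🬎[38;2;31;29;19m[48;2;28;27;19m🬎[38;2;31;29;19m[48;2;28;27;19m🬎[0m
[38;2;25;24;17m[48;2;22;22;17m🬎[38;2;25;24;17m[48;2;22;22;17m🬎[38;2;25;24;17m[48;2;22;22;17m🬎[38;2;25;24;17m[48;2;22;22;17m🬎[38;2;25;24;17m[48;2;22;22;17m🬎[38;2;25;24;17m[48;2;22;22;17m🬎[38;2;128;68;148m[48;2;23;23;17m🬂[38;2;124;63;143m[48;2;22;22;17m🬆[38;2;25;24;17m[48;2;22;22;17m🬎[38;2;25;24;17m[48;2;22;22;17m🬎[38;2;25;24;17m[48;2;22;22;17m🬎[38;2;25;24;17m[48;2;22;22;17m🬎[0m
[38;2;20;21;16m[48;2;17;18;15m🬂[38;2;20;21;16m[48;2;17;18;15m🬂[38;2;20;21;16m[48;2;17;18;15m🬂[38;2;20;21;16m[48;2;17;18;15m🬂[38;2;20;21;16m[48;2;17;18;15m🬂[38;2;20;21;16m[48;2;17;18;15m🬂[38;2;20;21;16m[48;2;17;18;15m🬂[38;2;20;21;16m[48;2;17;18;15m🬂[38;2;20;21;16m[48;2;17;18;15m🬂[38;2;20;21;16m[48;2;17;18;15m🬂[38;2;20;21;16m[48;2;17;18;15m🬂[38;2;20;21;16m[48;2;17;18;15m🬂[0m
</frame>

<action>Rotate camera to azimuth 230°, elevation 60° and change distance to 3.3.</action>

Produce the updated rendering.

<frame>
[38;2;49;44;26m[48;2;46;41;25m🬎[38;2;49;44;26m[48;2;46;41;25m🬎[38;2;48;43;26m[48;2;145;85;165m🬝[38;2;49;44;26m[48;2;143;83;163m🬆[38;2;50;45;27m[48;2;140;80;160m🬂[38;2;131;71;151m[48;2;137;77;157m🬊[38;2;50;45;27m[48;2;130;70;150m🬁[38;2;49;44;26m[48;2;127;66;146m🬊[38;2;124;64;144m[48;2;48;43;26m🬏[38;2;49;44;26m[48;2;46;41;25m🬎[38;2;49;44;26m[48;2;46;41;25m🬎[38;2;49;44;26m[48;2;46;41;25m🬎[0m
[38;2;44;40;24m[48;2;41;37;23m🬂[38;2;150;89;169m[48;2;41;38;23m🬉[38;2;151;91;171m[48;2;158;97;177m🬆[38;2;150;90;170m[48;2;159;98;178m🬂[38;2;149;89;169m[48;2;158;97;177m🬊[38;2;143;83;163m[48;2;151;91;171m🬊[38;2;137;76;156m[48;2;143;83;163m🬨[38;2;129;69;149m[48;2;134;73;153m🬨[38;2;124;64;144m[48;2;127;66;146m🬨[38;2;44;40;24m[48;2;122;61;141m🬂[38;2;121;61;140m[48;2;42;38;23m🬏[38;2;44;40;24m[48;2;41;37;23m🬂[0m
[38;2;38;35;22m[48;2;35;32;21m🬂[38;2;38;35;22m[48;2;35;32;21m🬂[38;2;165;105;185m[48;2;35;33;21m🬁[38;2;167;106;186m[48;2;172;111;191m🬂[38;2;165;105;185m[48;2;171;110;190m🬊[38;2;157;97;177m[48;2;164;104;184m🬨[38;2;144;84;164m[48;2;150;90;170m▐[38;2;133;73;153m[48;2;138;78;158m▐[38;2;126;65;145m[48;2;129;69;149m▐[38;2;122;62;142m[48;2;124;63;143m▐[38;2;121;61;141m[48;2;120;60;140m▌[38;2;120;59;139m[48;2;38;35;22m🬺[0m
[38;2;31;29;19m[48;2;28;27;19m🬎[38;2;31;29;19m[48;2;28;27;19m🬎[38;2;31;29;19m[48;2;28;27;19m🬎[38;2;174;114;194m[48;2;29;28;19m🬁[38;2;170;110;190m[48;2;28;27;19m🬬[38;2;164;104;184m[48;2;158;98;178m▌[38;2;152;91;171m[48;2;145;85;165m▌[38;2;139;79;159m[48;2;134;73;153m▌[38;2;129;69;149m[48;2;126;66;146m▌[38;2;124;63;143m[48;2;122;62;142m▌[38;2;120;60;140m[48;2;28;27;19m🬝[38;2;120;60;140m[48;2;29;28;19m🬀[0m
[38;2;25;24;17m[48;2;22;22;17m🬎[38;2;25;24;17m[48;2;22;22;17m🬎[38;2;25;24;17m[48;2;22;22;17m🬎[38;2;25;24;17m[48;2;22;22;17m🬎[38;2;162;102;182m[48;2;23;23;17m🬁[38;2;151;91;171m[48;2;22;22;17m🬬[38;2;144;84;164m[48;2;138;78;158m🬆[38;2;136;75;155m[48;2;131;70;150m🬄[38;2;127;67;147m[48;2;124;64;144m▌[38;2;122;62;142m[48;2;22;22;17m🬆[38;2;25;24;17m[48;2;22;22;17m🬎[38;2;25;24;17m[48;2;22;22;17m🬎[0m
[38;2;20;21;16m[48;2;17;18;15m🬂[38;2;20;21;16m[48;2;17;18;15m🬂[38;2;20;21;16m[48;2;17;18;15m🬂[38;2;20;21;16m[48;2;17;18;15m🬂[38;2;20;21;16m[48;2;17;18;15m🬂[38;2;20;21;16m[48;2;17;18;15m🬂[38;2;132;72;152m[48;2;17;18;15m🬬[38;2;127;67;147m[48;2;17;18;15m🬝[38;2;125;65;145m[48;2;18;19;15m🬀[38;2;20;21;16m[48;2;17;18;15m🬂[38;2;20;21;16m[48;2;17;18;15m🬂[38;2;20;21;16m[48;2;17;18;15m🬂[0m
</frame>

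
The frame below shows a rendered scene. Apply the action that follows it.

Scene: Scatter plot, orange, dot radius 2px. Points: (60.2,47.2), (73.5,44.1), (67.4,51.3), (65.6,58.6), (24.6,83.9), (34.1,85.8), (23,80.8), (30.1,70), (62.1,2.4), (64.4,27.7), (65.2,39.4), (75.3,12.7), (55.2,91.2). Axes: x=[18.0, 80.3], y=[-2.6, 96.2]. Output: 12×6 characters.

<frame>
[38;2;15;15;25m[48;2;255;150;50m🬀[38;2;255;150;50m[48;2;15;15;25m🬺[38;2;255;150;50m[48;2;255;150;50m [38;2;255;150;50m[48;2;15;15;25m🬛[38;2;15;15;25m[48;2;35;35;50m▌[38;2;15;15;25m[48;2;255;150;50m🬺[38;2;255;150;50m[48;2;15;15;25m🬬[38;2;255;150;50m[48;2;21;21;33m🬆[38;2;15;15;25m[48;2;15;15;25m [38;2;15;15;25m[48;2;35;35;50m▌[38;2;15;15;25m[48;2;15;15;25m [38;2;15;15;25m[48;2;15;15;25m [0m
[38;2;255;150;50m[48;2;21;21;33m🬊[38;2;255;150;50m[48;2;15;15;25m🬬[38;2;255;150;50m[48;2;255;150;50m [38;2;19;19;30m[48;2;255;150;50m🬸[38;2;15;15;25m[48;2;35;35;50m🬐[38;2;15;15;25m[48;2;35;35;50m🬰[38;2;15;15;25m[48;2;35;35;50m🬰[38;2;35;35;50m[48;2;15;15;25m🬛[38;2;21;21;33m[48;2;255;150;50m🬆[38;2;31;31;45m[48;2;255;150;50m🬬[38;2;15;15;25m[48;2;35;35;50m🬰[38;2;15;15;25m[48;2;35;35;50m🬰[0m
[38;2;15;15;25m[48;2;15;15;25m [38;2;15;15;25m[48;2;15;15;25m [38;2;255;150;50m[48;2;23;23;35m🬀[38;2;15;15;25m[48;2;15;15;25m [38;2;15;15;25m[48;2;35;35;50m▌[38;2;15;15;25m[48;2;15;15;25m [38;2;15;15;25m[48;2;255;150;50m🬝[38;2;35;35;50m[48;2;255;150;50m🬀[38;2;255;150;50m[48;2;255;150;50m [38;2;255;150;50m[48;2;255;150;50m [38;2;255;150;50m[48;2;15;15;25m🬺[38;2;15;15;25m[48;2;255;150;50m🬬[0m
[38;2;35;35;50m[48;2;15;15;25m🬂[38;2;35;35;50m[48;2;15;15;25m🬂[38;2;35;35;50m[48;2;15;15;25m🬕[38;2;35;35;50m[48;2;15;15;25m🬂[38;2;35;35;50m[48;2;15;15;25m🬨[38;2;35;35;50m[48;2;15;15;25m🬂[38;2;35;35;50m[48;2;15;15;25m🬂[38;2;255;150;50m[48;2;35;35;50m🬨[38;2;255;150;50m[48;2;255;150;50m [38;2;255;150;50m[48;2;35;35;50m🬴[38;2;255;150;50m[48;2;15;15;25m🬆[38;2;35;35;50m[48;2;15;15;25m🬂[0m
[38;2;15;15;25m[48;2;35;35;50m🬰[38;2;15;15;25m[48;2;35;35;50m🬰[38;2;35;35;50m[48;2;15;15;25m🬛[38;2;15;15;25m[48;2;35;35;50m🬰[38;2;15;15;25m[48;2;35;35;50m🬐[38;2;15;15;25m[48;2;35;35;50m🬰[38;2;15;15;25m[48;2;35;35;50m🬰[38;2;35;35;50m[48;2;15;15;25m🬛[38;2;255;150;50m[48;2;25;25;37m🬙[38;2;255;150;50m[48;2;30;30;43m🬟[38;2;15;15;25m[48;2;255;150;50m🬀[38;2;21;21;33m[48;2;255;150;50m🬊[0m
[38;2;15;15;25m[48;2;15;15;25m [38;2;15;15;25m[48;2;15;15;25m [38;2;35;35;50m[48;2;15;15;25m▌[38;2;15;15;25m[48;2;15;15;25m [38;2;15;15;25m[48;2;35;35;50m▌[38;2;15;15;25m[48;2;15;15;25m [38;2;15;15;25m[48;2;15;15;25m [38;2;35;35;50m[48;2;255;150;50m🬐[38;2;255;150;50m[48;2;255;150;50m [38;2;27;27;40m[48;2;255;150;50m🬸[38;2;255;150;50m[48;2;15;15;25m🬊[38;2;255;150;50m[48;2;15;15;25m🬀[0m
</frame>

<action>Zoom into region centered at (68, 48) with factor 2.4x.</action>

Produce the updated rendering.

<frame>
[38;2;15;15;25m[48;2;15;15;25m [38;2;15;15;25m[48;2;15;15;25m [38;2;35;35;50m[48;2;15;15;25m▌[38;2;15;15;25m[48;2;15;15;25m [38;2;23;23;35m[48;2;255;150;50m🬝[38;2;15;15;25m[48;2;15;15;25m [38;2;15;15;25m[48;2;15;15;25m [38;2;35;35;50m[48;2;15;15;25m▌[38;2;15;15;25m[48;2;15;15;25m [38;2;15;15;25m[48;2;35;35;50m▌[38;2;15;15;25m[48;2;15;15;25m [38;2;15;15;25m[48;2;15;15;25m [0m
[38;2;15;15;25m[48;2;35;35;50m🬰[38;2;15;15;25m[48;2;35;35;50m🬰[38;2;35;35;50m[48;2;15;15;25m🬛[38;2;19;19;30m[48;2;255;150;50m🬴[38;2;255;150;50m[48;2;255;150;50m [38;2;255;150;50m[48;2;15;15;25m🬛[38;2;15;15;25m[48;2;35;35;50m🬰[38;2;35;35;50m[48;2;15;15;25m🬛[38;2;15;15;25m[48;2;35;35;50m🬰[38;2;15;15;25m[48;2;35;35;50m🬐[38;2;15;15;25m[48;2;35;35;50m🬰[38;2;15;15;25m[48;2;35;35;50m🬰[0m
[38;2;15;15;25m[48;2;15;15;25m [38;2;15;15;25m[48;2;255;150;50m🬆[38;2;255;150;50m[48;2;15;15;25m🬺[38;2;15;15;25m[48;2;255;150;50m🬬[38;2;15;15;25m[48;2;255;150;50m🬐[38;2;255;150;50m[48;2;255;150;50m [38;2;15;15;25m[48;2;255;150;50m🬸[38;2;35;35;50m[48;2;15;15;25m▌[38;2;15;15;25m[48;2;255;150;50m🬬[38;2;15;15;25m[48;2;35;35;50m▌[38;2;15;15;25m[48;2;15;15;25m [38;2;15;15;25m[48;2;15;15;25m [0m
[38;2;35;35;50m[48;2;15;15;25m🬂[38;2;255;150;50m[48;2;19;19;30m🬁[38;2;255;150;50m[48;2;21;21;33m🬆[38;2;35;35;50m[48;2;15;15;25m🬂[38;2;28;28;41m[48;2;255;150;50m🬆[38;2;255;150;50m[48;2;20;20;31m🬐[38;2;35;35;50m[48;2;15;15;25m🬂[38;2;35;35;50m[48;2;255;150;50m🬐[38;2;255;150;50m[48;2;255;150;50m [38;2;255;150;50m[48;2;31;31;45m🬃[38;2;35;35;50m[48;2;15;15;25m🬂[38;2;35;35;50m[48;2;15;15;25m🬂[0m
[38;2;15;15;25m[48;2;35;35;50m🬰[38;2;15;15;25m[48;2;35;35;50m🬰[38;2;35;35;50m[48;2;15;15;25m🬛[38;2;23;23;35m[48;2;255;150;50m🬺[38;2;255;150;50m[48;2;255;150;50m [38;2;255;150;50m[48;2;21;21;33m🬆[38;2;15;15;25m[48;2;35;35;50m🬰[38;2;35;35;50m[48;2;15;15;25m🬛[38;2;255;150;50m[48;2;23;23;35m🬀[38;2;15;15;25m[48;2;35;35;50m🬐[38;2;15;15;25m[48;2;35;35;50m🬰[38;2;15;15;25m[48;2;35;35;50m🬰[0m
[38;2;15;15;25m[48;2;15;15;25m [38;2;15;15;25m[48;2;15;15;25m [38;2;35;35;50m[48;2;15;15;25m▌[38;2;15;15;25m[48;2;255;150;50m🬐[38;2;255;150;50m[48;2;255;150;50m [38;2;15;15;25m[48;2;255;150;50m🬸[38;2;15;15;25m[48;2;15;15;25m [38;2;35;35;50m[48;2;15;15;25m▌[38;2;15;15;25m[48;2;15;15;25m [38;2;15;15;25m[48;2;35;35;50m▌[38;2;15;15;25m[48;2;15;15;25m [38;2;15;15;25m[48;2;15;15;25m [0m
</frame>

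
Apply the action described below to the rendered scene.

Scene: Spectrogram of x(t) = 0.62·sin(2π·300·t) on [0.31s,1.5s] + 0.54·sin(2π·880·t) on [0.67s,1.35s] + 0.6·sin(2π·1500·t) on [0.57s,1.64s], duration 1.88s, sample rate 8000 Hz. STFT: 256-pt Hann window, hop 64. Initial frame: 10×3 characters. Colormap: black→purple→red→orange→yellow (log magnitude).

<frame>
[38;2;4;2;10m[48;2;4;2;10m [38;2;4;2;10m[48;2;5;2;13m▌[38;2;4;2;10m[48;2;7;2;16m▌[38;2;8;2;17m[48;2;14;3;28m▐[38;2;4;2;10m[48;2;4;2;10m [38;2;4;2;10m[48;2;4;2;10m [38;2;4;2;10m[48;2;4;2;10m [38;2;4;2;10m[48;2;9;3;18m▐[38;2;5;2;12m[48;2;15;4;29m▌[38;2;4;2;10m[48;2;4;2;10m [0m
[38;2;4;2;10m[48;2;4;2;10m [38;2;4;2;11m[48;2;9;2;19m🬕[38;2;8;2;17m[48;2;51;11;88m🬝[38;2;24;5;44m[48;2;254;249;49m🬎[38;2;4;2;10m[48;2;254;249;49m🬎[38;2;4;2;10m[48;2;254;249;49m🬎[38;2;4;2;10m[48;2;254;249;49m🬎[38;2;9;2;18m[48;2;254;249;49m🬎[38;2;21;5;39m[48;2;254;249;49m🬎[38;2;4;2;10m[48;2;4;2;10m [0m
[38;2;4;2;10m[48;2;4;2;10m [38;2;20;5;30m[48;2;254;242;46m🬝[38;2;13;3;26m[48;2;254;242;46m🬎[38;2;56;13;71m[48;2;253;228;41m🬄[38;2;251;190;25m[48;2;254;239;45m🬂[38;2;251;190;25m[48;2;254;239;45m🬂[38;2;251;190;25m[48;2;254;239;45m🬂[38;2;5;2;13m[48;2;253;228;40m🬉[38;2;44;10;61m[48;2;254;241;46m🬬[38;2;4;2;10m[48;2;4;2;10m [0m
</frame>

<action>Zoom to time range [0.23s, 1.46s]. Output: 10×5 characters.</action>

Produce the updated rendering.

<frame>
[38;2;4;2;10m[48;2;5;2;13m▌[38;2;4;2;10m[48;2;4;2;10m [38;2;4;2;10m[48;2;12;3;24m▌[38;2;4;2;10m[48;2;8;2;16m▌[38;2;4;2;10m[48;2;4;2;10m [38;2;4;2;10m[48;2;4;2;10m [38;2;4;2;10m[48;2;4;2;10m [38;2;4;2;10m[48;2;4;2;10m [38;2;4;2;10m[48;2;4;2;10m [38;2;4;2;10m[48;2;8;3;18m▐[0m
[38;2;4;2;10m[48;2;6;2;13m▌[38;2;4;2;10m[48;2;4;2;10m [38;2;4;2;10m[48;2;16;4;30m▌[38;2;4;2;10m[48;2;9;3;19m▌[38;2;4;2;10m[48;2;4;2;10m [38;2;4;2;10m[48;2;4;2;10m [38;2;4;2;10m[48;2;4;2;10m [38;2;4;2;10m[48;2;4;2;10m [38;2;4;2;10m[48;2;4;2;10m [38;2;4;2;10m[48;2;10;3;20m▐[0m
[38;2;4;2;10m[48;2;8;2;16m▌[38;2;4;2;10m[48;2;4;2;10m [38;2;14;4;27m[48;2;108;27;86m🬝[38;2;4;2;10m[48;2;15;4;29m▌[38;2;4;2;10m[48;2;4;2;10m [38;2;4;2;10m[48;2;4;2;10m [38;2;4;2;10m[48;2;4;2;10m [38;2;4;2;10m[48;2;4;2;10m [38;2;4;2;10m[48;2;4;2;10m [38;2;4;2;10m[48;2;16;4;30m▐[0m
[38;2;5;2;13m[48;2;18;4;34m🬕[38;2;4;2;10m[48;2;4;2;10m [38;2;23;6;36m[48;2;254;249;49m🬺[38;2;254;245;47m[48;2;19;5;36m🬡[38;2;254;243;46m[48;2;5;2;11m🬰[38;2;254;243;46m[48;2;5;2;11m🬰[38;2;254;243;46m[48;2;5;2;11m🬰[38;2;254;243;46m[48;2;5;2;11m🬰[38;2;254;243;46m[48;2;5;2;11m🬰[38;2;254;245;47m[48;2;19;5;36m🬒[0m
[38;2;13;3;25m[48;2;247;187;34m🬕[38;2;97;25;45m[48;2;254;242;46m🬰[38;2;73;19;46m[48;2;236;178;57m🬒[38;2;116;30;58m[48;2;234;178;57m🬒[38;2;101;26;52m[48;2;254;242;46m🬰[38;2;101;26;52m[48;2;254;242;46m🬰[38;2;101;26;52m[48;2;254;242;46m🬰[38;2;101;26;52m[48;2;254;242;46m🬰[38;2;101;26;52m[48;2;254;242;46m🬰[38;2;115;30;58m[48;2;235;178;57m🬡[0m
</frame>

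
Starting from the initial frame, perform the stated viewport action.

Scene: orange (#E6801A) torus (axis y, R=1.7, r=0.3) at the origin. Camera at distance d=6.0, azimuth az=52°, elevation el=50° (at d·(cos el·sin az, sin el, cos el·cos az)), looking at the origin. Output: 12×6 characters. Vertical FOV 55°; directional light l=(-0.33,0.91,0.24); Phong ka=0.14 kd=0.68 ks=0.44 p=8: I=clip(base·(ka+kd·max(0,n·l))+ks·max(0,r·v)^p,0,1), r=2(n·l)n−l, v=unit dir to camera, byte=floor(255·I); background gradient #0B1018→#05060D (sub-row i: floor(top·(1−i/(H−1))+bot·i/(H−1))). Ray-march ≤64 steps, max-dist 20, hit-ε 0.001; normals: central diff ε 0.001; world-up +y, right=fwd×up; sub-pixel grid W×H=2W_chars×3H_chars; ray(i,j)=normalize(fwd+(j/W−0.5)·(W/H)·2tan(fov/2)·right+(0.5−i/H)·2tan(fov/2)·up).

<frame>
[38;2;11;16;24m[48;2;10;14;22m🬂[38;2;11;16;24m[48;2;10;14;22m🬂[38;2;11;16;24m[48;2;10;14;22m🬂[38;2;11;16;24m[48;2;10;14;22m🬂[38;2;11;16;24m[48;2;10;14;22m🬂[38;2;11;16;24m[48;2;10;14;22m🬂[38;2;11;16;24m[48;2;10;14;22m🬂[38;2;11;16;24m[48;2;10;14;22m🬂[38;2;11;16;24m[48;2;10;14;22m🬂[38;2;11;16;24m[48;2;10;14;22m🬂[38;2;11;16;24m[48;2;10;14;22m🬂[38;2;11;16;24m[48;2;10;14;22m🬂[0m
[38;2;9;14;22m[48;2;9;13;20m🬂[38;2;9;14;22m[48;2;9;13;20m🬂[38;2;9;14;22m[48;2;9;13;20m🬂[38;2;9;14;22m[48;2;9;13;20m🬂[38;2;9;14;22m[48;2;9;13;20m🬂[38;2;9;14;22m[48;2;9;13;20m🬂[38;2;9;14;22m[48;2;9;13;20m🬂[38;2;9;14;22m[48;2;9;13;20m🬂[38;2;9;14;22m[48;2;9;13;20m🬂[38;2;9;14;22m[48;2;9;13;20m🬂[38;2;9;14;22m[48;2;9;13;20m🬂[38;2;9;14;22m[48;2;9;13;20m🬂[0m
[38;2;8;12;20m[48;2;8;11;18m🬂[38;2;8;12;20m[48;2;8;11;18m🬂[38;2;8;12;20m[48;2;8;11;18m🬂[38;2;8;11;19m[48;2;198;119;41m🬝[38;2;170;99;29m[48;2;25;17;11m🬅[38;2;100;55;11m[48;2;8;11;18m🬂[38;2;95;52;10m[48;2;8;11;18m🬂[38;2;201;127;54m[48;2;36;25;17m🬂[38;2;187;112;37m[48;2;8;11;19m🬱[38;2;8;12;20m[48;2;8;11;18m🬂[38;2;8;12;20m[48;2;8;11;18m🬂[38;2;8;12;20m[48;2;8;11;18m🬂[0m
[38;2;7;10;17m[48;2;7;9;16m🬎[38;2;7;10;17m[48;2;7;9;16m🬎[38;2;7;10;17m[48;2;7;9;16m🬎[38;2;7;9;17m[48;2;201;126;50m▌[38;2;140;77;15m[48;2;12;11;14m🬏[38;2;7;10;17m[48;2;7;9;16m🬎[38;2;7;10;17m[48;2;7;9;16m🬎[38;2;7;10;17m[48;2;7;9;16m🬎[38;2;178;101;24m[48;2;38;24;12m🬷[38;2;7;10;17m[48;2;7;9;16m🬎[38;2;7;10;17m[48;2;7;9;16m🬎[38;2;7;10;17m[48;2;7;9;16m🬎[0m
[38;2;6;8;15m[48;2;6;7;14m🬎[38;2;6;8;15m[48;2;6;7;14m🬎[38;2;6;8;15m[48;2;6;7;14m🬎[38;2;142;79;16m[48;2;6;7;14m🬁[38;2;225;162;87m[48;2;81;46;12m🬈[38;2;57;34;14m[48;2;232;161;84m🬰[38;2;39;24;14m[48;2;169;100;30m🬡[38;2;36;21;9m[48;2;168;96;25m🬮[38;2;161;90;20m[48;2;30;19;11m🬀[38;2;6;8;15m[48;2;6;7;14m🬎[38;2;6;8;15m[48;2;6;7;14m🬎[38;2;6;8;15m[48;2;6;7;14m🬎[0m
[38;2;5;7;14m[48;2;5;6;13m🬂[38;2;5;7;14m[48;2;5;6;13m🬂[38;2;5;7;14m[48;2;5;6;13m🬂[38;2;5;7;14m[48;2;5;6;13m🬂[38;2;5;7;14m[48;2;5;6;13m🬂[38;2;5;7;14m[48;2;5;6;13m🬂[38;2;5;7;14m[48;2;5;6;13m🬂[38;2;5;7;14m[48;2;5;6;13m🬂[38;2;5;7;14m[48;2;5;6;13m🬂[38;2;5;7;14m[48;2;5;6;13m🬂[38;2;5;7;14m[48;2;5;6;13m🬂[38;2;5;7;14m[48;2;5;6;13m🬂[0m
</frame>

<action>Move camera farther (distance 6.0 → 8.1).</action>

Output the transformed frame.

<frame>
[38;2;11;16;24m[48;2;10;14;22m🬂[38;2;11;16;24m[48;2;10;14;22m🬂[38;2;11;16;24m[48;2;10;14;22m🬂[38;2;11;16;24m[48;2;10;14;22m🬂[38;2;11;16;24m[48;2;10;14;22m🬂[38;2;11;16;24m[48;2;10;14;22m🬂[38;2;11;16;24m[48;2;10;14;22m🬂[38;2;11;16;24m[48;2;10;14;22m🬂[38;2;11;16;24m[48;2;10;14;22m🬂[38;2;11;16;24m[48;2;10;14;22m🬂[38;2;11;16;24m[48;2;10;14;22m🬂[38;2;11;16;24m[48;2;10;14;22m🬂[0m
[38;2;9;14;22m[48;2;9;13;20m🬂[38;2;9;14;22m[48;2;9;13;20m🬂[38;2;9;14;22m[48;2;9;13;20m🬂[38;2;9;14;22m[48;2;9;13;20m🬂[38;2;9;14;22m[48;2;9;13;20m🬂[38;2;9;14;22m[48;2;9;13;20m🬂[38;2;9;14;22m[48;2;9;13;20m🬂[38;2;9;14;22m[48;2;9;13;20m🬂[38;2;9;14;22m[48;2;9;13;20m🬂[38;2;9;14;22m[48;2;9;13;20m🬂[38;2;9;14;22m[48;2;9;13;20m🬂[38;2;9;14;22m[48;2;9;13;20m🬂[0m
[38;2;8;12;20m[48;2;8;11;18m🬂[38;2;8;12;20m[48;2;8;11;18m🬂[38;2;8;12;20m[48;2;8;11;18m🬂[38;2;8;12;20m[48;2;8;11;18m🬂[38;2;186;103;21m[48;2;24;19;17m🬇[38;2;102;57;11m[48;2;12;12;15m🬃[38;2;169;94;19m[48;2;23;16;13m🬀[38;2;172;103;33m[48;2;8;11;19m🬩[38;2;8;12;20m[48;2;8;11;18m🬂[38;2;8;12;20m[48;2;8;11;18m🬂[38;2;8;12;20m[48;2;8;11;18m🬂[38;2;8;12;20m[48;2;8;11;18m🬂[0m
[38;2;7;10;17m[48;2;7;9;16m🬎[38;2;7;10;17m[48;2;7;9;16m🬎[38;2;7;10;17m[48;2;7;9;16m🬎[38;2;7;10;17m[48;2;7;9;16m🬎[38;2;47;28;10m[48;2;210;137;58m🬘[38;2;131;73;14m[48;2;7;9;17m🬏[38;2;7;10;17m[48;2;7;9;16m🬎[38;2;7;10;17m[48;2;151;84;17m🬄[38;2;125;69;14m[48;2;7;9;16m🬄[38;2;7;10;17m[48;2;7;9;16m🬎[38;2;7;10;17m[48;2;7;9;16m🬎[38;2;7;10;17m[48;2;7;9;16m🬎[0m
[38;2;6;8;15m[48;2;6;7;14m🬎[38;2;6;8;15m[48;2;6;7;14m🬎[38;2;6;8;15m[48;2;6;7;14m🬎[38;2;6;8;15m[48;2;6;7;14m🬎[38;2;6;8;15m[48;2;6;7;14m🬎[38;2;188;119;51m[48;2;6;7;14m🬂[38;2;194;123;52m[48;2;6;7;14m🬂[38;2;109;61;12m[48;2;6;7;14m🬀[38;2;6;8;15m[48;2;6;7;14m🬎[38;2;6;8;15m[48;2;6;7;14m🬎[38;2;6;8;15m[48;2;6;7;14m🬎[38;2;6;8;15m[48;2;6;7;14m🬎[0m
[38;2;5;7;14m[48;2;5;6;13m🬂[38;2;5;7;14m[48;2;5;6;13m🬂[38;2;5;7;14m[48;2;5;6;13m🬂[38;2;5;7;14m[48;2;5;6;13m🬂[38;2;5;7;14m[48;2;5;6;13m🬂[38;2;5;7;14m[48;2;5;6;13m🬂[38;2;5;7;14m[48;2;5;6;13m🬂[38;2;5;7;14m[48;2;5;6;13m🬂[38;2;5;7;14m[48;2;5;6;13m🬂[38;2;5;7;14m[48;2;5;6;13m🬂[38;2;5;7;14m[48;2;5;6;13m🬂[38;2;5;7;14m[48;2;5;6;13m🬂[0m
</frame>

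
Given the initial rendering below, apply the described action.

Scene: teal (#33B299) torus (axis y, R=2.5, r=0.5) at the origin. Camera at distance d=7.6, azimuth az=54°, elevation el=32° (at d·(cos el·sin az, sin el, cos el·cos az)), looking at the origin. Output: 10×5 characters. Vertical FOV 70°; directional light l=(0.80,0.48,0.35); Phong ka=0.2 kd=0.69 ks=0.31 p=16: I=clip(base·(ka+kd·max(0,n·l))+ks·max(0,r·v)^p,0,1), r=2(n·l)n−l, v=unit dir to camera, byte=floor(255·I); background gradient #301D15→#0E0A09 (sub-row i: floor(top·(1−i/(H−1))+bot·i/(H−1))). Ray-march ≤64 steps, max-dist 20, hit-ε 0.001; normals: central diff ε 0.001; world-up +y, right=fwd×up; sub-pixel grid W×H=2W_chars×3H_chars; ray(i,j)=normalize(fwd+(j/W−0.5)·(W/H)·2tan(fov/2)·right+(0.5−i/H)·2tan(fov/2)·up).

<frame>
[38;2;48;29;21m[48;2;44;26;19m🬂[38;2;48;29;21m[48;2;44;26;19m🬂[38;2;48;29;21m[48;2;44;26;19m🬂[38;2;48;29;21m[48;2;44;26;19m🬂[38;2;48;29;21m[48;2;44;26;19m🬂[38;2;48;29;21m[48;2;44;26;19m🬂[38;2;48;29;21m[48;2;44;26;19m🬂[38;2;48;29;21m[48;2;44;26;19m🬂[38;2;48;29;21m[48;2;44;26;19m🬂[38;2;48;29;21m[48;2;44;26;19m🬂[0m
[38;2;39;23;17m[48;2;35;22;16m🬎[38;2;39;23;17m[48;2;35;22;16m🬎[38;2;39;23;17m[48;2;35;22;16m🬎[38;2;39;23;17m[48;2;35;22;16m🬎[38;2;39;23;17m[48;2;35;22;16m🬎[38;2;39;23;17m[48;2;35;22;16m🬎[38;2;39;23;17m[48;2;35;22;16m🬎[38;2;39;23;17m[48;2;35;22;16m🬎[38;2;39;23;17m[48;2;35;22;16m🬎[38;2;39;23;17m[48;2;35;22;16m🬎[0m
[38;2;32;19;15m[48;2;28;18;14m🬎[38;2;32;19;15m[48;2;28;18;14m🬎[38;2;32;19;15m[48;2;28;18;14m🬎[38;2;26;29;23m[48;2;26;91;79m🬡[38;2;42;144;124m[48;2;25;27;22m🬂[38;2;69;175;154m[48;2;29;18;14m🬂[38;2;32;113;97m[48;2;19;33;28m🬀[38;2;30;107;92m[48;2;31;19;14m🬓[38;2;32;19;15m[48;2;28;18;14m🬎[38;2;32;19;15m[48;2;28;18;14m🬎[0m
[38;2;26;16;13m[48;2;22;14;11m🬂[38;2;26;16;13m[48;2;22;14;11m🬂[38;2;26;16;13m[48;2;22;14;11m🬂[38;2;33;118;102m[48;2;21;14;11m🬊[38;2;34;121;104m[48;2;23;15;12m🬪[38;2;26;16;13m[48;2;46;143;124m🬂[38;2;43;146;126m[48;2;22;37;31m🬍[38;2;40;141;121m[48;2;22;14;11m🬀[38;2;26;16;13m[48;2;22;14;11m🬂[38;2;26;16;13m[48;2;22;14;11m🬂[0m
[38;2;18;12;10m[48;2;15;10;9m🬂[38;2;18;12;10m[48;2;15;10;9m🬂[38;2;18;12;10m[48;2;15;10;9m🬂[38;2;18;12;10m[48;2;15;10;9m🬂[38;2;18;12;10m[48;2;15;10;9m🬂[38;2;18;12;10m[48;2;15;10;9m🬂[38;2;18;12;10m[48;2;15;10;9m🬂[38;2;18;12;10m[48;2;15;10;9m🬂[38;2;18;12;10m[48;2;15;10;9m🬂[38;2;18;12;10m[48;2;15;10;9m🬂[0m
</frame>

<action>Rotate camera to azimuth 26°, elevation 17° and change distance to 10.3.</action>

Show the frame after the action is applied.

<frame>
[38;2;48;29;21m[48;2;44;26;19m🬂[38;2;48;29;21m[48;2;44;26;19m🬂[38;2;48;29;21m[48;2;44;26;19m🬂[38;2;48;29;21m[48;2;44;26;19m🬂[38;2;48;29;21m[48;2;44;26;19m🬂[38;2;48;29;21m[48;2;44;26;19m🬂[38;2;48;29;21m[48;2;44;26;19m🬂[38;2;48;29;21m[48;2;44;26;19m🬂[38;2;48;29;21m[48;2;44;26;19m🬂[38;2;48;29;21m[48;2;44;26;19m🬂[0m
[38;2;39;23;17m[48;2;35;22;16m🬎[38;2;39;23;17m[48;2;35;22;16m🬎[38;2;39;23;17m[48;2;35;22;16m🬎[38;2;39;23;17m[48;2;35;22;16m🬎[38;2;39;23;17m[48;2;35;22;16m🬎[38;2;39;23;17m[48;2;35;22;16m🬎[38;2;39;23;17m[48;2;35;22;16m🬎[38;2;39;23;17m[48;2;35;22;16m🬎[38;2;39;23;17m[48;2;35;22;16m🬎[38;2;39;23;17m[48;2;35;22;16m🬎[0m
[38;2;32;19;15m[48;2;28;18;14m🬎[38;2;32;19;15m[48;2;28;18;14m🬎[38;2;32;19;15m[48;2;28;18;14m🬎[38;2;31;19;14m[48;2;12;43;37m🬝[38;2;33;20;15m[48;2;36;128;110m🬂[38;2;28;37;30m[48;2;35;123;106m🬊[38;2;27;25;20m[48;2;43;151;130m🬎[38;2;32;19;15m[48;2;28;18;14m🬎[38;2;32;19;15m[48;2;28;18;14m🬎[38;2;32;19;15m[48;2;28;18;14m🬎[0m
[38;2;26;16;13m[48;2;22;14;11m🬂[38;2;26;16;13m[48;2;22;14;11m🬂[38;2;26;16;13m[48;2;22;14;11m🬂[38;2;26;16;13m[48;2;22;14;11m🬂[38;2;17;59;51m[48;2;22;14;11m🬁[38;2;25;88;75m[48;2;22;14;11m🬂[38;2;26;16;13m[48;2;22;14;11m🬂[38;2;26;16;13m[48;2;22;14;11m🬂[38;2;26;16;13m[48;2;22;14;11m🬂[38;2;26;16;13m[48;2;22;14;11m🬂[0m
[38;2;18;12;10m[48;2;15;10;9m🬂[38;2;18;12;10m[48;2;15;10;9m🬂[38;2;18;12;10m[48;2;15;10;9m🬂[38;2;18;12;10m[48;2;15;10;9m🬂[38;2;18;12;10m[48;2;15;10;9m🬂[38;2;18;12;10m[48;2;15;10;9m🬂[38;2;18;12;10m[48;2;15;10;9m🬂[38;2;18;12;10m[48;2;15;10;9m🬂[38;2;18;12;10m[48;2;15;10;9m🬂[38;2;18;12;10m[48;2;15;10;9m🬂[0m
</frame>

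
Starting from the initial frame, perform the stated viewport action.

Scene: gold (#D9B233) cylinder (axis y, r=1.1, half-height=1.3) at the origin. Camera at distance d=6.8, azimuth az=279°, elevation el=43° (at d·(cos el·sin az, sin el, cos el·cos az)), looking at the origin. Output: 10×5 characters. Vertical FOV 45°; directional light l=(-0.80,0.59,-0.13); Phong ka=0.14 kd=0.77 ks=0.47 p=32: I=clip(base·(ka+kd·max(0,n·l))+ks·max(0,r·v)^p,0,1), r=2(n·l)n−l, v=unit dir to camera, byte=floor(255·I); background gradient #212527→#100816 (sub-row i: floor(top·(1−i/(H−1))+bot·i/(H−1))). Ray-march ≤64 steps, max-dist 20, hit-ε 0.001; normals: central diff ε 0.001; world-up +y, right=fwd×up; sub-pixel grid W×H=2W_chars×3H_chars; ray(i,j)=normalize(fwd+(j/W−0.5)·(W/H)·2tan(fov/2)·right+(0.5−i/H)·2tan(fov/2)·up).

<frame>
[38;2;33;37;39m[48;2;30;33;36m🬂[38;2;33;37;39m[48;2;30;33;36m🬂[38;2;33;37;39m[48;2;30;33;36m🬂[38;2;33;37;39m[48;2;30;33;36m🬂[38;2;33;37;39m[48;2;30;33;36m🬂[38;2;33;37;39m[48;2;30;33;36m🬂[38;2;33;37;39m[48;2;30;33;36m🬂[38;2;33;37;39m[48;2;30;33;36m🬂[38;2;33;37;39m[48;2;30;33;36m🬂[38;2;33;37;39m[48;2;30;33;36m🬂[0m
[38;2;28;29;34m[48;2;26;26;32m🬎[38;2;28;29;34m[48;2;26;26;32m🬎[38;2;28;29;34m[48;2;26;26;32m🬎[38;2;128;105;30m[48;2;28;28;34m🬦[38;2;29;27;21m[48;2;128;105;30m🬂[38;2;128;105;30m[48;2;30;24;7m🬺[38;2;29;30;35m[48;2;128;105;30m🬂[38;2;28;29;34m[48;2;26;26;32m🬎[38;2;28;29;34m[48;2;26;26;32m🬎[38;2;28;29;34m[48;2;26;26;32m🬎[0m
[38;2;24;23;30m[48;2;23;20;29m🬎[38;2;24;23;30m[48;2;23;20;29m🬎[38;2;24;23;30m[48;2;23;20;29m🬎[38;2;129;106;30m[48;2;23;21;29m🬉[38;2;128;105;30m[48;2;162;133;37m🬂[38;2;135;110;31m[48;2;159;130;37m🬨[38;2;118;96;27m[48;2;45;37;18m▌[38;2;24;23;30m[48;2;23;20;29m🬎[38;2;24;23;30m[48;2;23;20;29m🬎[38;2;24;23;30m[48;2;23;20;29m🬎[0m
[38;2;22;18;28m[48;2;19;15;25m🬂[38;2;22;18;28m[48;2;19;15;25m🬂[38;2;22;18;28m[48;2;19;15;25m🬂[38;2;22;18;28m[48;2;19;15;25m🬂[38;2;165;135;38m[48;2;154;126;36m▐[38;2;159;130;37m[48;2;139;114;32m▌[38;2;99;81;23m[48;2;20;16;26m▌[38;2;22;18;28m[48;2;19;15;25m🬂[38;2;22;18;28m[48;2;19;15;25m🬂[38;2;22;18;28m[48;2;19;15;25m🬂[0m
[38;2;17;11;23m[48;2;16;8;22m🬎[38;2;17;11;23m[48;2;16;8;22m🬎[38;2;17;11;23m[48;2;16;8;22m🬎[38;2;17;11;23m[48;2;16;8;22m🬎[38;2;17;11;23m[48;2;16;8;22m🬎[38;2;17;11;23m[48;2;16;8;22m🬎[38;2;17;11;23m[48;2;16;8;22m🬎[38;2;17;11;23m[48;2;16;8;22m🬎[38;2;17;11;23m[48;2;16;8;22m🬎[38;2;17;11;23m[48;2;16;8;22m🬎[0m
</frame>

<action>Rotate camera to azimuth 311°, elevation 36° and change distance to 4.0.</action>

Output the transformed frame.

<frame>
[38;2;33;37;39m[48;2;30;33;36m🬂[38;2;33;37;39m[48;2;30;33;36m🬂[38;2;32;36;38m[48;2;128;105;30m🬆[38;2;33;37;39m[48;2;128;105;30m🬂[38;2;33;37;39m[48;2;128;105;30m🬂[38;2;33;37;39m[48;2;128;105;30m🬂[38;2;33;37;39m[48;2;128;105;30m🬂[38;2;33;37;39m[48;2;128;105;30m🬂[38;2;128;105;30m[48;2;31;34;37m🬏[38;2;33;37;39m[48;2;30;33;36m🬂[0m
[38;2;28;29;34m[48;2;26;26;32m🬎[38;2;28;29;34m[48;2;26;26;32m🬎[38;2;156;128;36m[48;2;26;26;32m🬬[38;2;128;105;30m[48;2;154;126;36m🬊[38;2;128;105;30m[48;2;139;114;32m🬬[38;2;125;103;29m[48;2;103;85;24m🬝[38;2;128;105;30m[48;2;79;65;18m🬎[38;2;128;105;30m[48;2;40;33;9m🬂[38;2;30;24;7m[48;2;27;27;33m🬄[38;2;28;29;34m[48;2;26;26;32m🬎[0m
[38;2;24;23;30m[48;2;23;20;29m🬎[38;2;24;23;30m[48;2;23;20;29m🬎[38;2;165;135;38m[48;2;24;22;30m▐[38;2;151;124;35m[48;2;160;131;37m▐[38;2;129;106;30m[48;2;141;115;33m▐[38;2;117;95;27m[48;2;102;83;23m▌[38;2;85;70;19m[48;2;66;54;15m▌[38;2;44;36;10m[48;2;31;25;7m🬄[38;2;24;23;30m[48;2;23;20;29m🬎[38;2;24;23;30m[48;2;23;20;29m🬎[0m
[38;2;22;18;28m[48;2;19;15;25m🬂[38;2;22;18;28m[48;2;19;15;25m🬂[38;2;22;18;28m[48;2;19;15;25m🬂[38;2;155;127;36m[48;2;164;134;38m▐[38;2;131;107;30m[48;2;144;118;33m▐[38;2;117;95;27m[48;2;100;82;23m▌[38;2;81;66;18m[48;2;57;47;13m▌[38;2;30;24;7m[48;2;20;16;26m▌[38;2;22;18;28m[48;2;19;15;25m🬂[38;2;22;18;28m[48;2;19;15;25m🬂[0m
[38;2;17;11;23m[48;2;16;8;22m🬎[38;2;17;11;23m[48;2;16;8;22m🬎[38;2;17;11;23m[48;2;16;8;22m🬎[38;2;161;132;37m[48;2;16;8;22m🬬[38;2;133;109;31m[48;2;147;121;34m▐[38;2;117;95;27m[48;2;97;80;22m▌[38;2;74;61;17m[48;2;43;35;10m▌[38;2;30;24;7m[48;2;16;9;22m🬄[38;2;17;11;23m[48;2;16;8;22m🬎[38;2;17;11;23m[48;2;16;8;22m🬎[0m
</frame>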